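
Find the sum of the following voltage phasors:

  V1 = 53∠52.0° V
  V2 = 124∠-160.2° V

Step 1 — Convert each phasor to rectangular form:
  V1 = 53·(cos(52.0°) + j·sin(52.0°)) = 32.63 + j41.76 V
  V2 = 124·(cos(-160.2°) + j·sin(-160.2°)) = -116.7 - j42 V
Step 2 — Sum components: V_total = -84.04 - j0.2389 V.
Step 3 — Convert to polar: |V_total| = 84.04 V, ∠V_total = -179.8°.

V_total = 84.04∠-179.8° V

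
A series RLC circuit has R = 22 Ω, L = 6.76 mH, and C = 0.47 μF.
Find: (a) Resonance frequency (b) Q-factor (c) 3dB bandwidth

Step 1 — Resonance: ω₀ = 1/√(LC) = 1/√(0.00676·4.7e-07) = 1.774e+04 rad/s.
Step 2 — f₀ = ω₀/(2π) = 2824 Hz.
Step 3 — Series Q: Q = ω₀L/R = 1.774e+04·0.00676/22 = 5.451.
Step 4 — Bandwidth: Δω = ω₀/Q = 3254 rad/s; BW = Δω/(2π) = 518 Hz.

(a) f₀ = 2824 Hz  (b) Q = 5.451  (c) BW = 518 Hz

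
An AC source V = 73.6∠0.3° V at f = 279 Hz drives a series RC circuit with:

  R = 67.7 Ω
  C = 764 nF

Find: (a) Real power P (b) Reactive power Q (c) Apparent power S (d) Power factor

Step 1 — Angular frequency: ω = 2π·f = 2π·279 = 1753 rad/s.
Step 2 — Component impedances:
  R: Z = R = 67.7 Ω
  C: Z = 1/(jωC) = -j/(ω·C) = 0 - j746.7 Ω
Step 3 — Series combination: Z_total = R + C = 67.7 - j746.7 Ω = 749.7∠-84.8° Ω.
Step 4 — Source phasor: V = 73.6∠0.3° V = 73.6 + j0.3854 V.
Step 5 — Current: I = V / Z = 0.008353 + j0.09781 A = 0.09817∠85.1° A.
Step 6 — Complex power: S = V·I* = 0.6524 - j7.196 VA.
Step 7 — Real power: P = Re(S) = 0.6524 W.
Step 8 — Reactive power: Q = Im(S) = -7.196 VAR.
Step 9 — Apparent power: |S| = 7.225 VA.
Step 10 — Power factor: PF = P/|S| = 0.0903 (leading).

(a) P = 0.6524 W  (b) Q = -7.196 VAR  (c) S = 7.225 VA  (d) PF = 0.0903 (leading)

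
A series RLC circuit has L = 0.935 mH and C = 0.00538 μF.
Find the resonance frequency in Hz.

Step 1 — Resonance condition Im(Z)=0 gives ω₀ = 1/√(LC).
Step 2 — ω₀ = 1/√(0.000935·5.38e-09) = 4.459e+05 rad/s.
Step 3 — f₀ = ω₀/(2π) = 7.096e+04 Hz.

f₀ = 7.096e+04 Hz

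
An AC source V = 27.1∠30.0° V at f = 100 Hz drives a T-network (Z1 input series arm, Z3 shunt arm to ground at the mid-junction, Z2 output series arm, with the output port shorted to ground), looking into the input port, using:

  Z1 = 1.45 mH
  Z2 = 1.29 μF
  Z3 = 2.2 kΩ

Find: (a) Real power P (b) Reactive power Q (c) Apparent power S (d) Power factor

Step 1 — Angular frequency: ω = 2π·f = 2π·100 = 628.3 rad/s.
Step 2 — Component impedances:
  Z1: Z = jωL = j·628.3·0.00145 = 0 + j0.9111 Ω
  Z2: Z = 1/(jωC) = -j/(ω·C) = 0 - j1234 Ω
  Z3: Z = R = 2200 Ω
Step 3 — With the output port shorted to ground, the output series arm Z2 runs from the junction to ground; the shunt arm Z3 also runs from the junction to ground. They appear in parallel: Z3 || Z2 = 526.4 - j938.6 Ω.
Step 4 — Series with input arm Z1: Z_in = Z1 + (Z3 || Z2) = 526.4 - j937.7 Ω = 1075∠-60.7° Ω.
Step 5 — Source phasor: V = 27.1∠30.0° V = 23.47 + j13.55 V.
Step 6 — Current: I = V / Z = -0.0003046 + j0.0252 A = 0.0252∠90.7° A.
Step 7 — Complex power: S = V·I* = 0.3343 - j0.5956 VA.
Step 8 — Real power: P = Re(S) = 0.3343 W.
Step 9 — Reactive power: Q = Im(S) = -0.5956 VAR.
Step 10 — Apparent power: |S| = 0.683 VA.
Step 11 — Power factor: PF = P/|S| = 0.4895 (leading).

(a) P = 0.3343 W  (b) Q = -0.5956 VAR  (c) S = 0.683 VA  (d) PF = 0.4895 (leading)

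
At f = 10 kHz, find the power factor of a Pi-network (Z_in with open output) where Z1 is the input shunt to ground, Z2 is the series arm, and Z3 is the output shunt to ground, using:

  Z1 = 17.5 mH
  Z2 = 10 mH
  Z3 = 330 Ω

Step 1 — Angular frequency: ω = 2π·f = 2π·1e+04 = 6.283e+04 rad/s.
Step 2 — Component impedances:
  Z1: Z = jωL = j·6.283e+04·0.0175 = 0 + j1100 Ω
  Z2: Z = jωL = j·6.283e+04·0.01 = 0 + j628.3 Ω
  Z3: Z = R = 330 Ω
Step 3 — With open output, the series arm Z2 and the output shunt Z3 appear in series to ground: Z2 + Z3 = 330 + j628.3 Ω.
Step 4 — Parallel with input shunt Z1: Z_in = Z1 || (Z2 + Z3) = 128.9 + j424.5 Ω = 443.6∠73.1° Ω.
Step 5 — Power factor: PF = cos(φ) = Re(Z)/|Z| = 128.9/443.6 = 0.2906.
Step 6 — Type: Im(Z) = 424.5 ⇒ lagging (phase φ = 73.1°).

PF = 0.2906 (lagging, φ = 73.1°)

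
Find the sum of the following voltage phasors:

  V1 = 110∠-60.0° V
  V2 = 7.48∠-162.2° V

Step 1 — Convert each phasor to rectangular form:
  V1 = 110·(cos(-60.0°) + j·sin(-60.0°)) = 55 - j95.26 V
  V2 = 7.48·(cos(-162.2°) + j·sin(-162.2°)) = -7.122 - j2.287 V
Step 2 — Sum components: V_total = 47.88 - j97.55 V.
Step 3 — Convert to polar: |V_total| = 108.7 V, ∠V_total = -63.9°.

V_total = 108.7∠-63.9° V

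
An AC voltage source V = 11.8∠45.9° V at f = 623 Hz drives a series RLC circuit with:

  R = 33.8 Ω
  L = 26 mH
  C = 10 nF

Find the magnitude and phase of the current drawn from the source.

Step 1 — Angular frequency: ω = 2π·f = 2π·623 = 3914 rad/s.
Step 2 — Component impedances:
  R: Z = R = 33.8 Ω
  L: Z = jωL = j·3914·0.026 = 0 + j101.8 Ω
  C: Z = 1/(jωC) = -j/(ω·C) = 0 - j2.555e+04 Ω
Step 3 — Series combination: Z_total = R + L + C = 33.8 - j2.544e+04 Ω = 2.544e+04∠-89.9° Ω.
Step 4 — Source phasor: V = 11.8∠45.9° V = 8.212 + j8.474 V.
Step 5 — Ohm's law: I = V / Z_total = (8.212 + j8.474) / (33.8 - j2.544e+04) = -0.0003326 + j0.0003232 A.
Step 6 — Convert to polar: |I| = 0.0004637 A, ∠I = 135.8°.

I = 0.0004637∠135.8° A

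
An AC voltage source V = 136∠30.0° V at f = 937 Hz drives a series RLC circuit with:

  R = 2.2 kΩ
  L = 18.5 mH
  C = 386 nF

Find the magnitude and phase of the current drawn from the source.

Step 1 — Angular frequency: ω = 2π·f = 2π·937 = 5887 rad/s.
Step 2 — Component impedances:
  R: Z = R = 2200 Ω
  L: Z = jωL = j·5887·0.0185 = 0 + j108.9 Ω
  C: Z = 1/(jωC) = -j/(ω·C) = 0 - j440 Ω
Step 3 — Series combination: Z_total = R + L + C = 2200 - j331.1 Ω = 2225∠-8.6° Ω.
Step 4 — Source phasor: V = 136∠30.0° V = 117.8 + j68 V.
Step 5 — Ohm's law: I = V / Z_total = (117.8 + j68) / (2200 - j331.1) = 0.0478 + j0.0381 A.
Step 6 — Convert to polar: |I| = 0.06113 A, ∠I = 38.6°.

I = 0.06113∠38.6° A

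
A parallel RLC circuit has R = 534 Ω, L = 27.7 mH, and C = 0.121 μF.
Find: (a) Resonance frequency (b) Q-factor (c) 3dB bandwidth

Step 1 — Resonance: ω₀ = 1/√(LC) = 1/√(0.0277·1.21e-07) = 1.727e+04 rad/s.
Step 2 — f₀ = ω₀/(2π) = 2749 Hz.
Step 3 — Parallel Q: Q = R/(ω₀L) = 534/(1.727e+04·0.0277) = 1.116.
Step 4 — Bandwidth: Δω = ω₀/Q = 1.548e+04 rad/s; BW = Δω/(2π) = 2463 Hz.

(a) f₀ = 2749 Hz  (b) Q = 1.116  (c) BW = 2463 Hz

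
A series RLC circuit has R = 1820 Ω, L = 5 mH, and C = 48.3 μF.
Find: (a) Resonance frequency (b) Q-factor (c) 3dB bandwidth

Step 1 — Resonance: ω₀ = 1/√(LC) = 1/√(0.005·4.83e-05) = 2035 rad/s.
Step 2 — f₀ = ω₀/(2π) = 323.9 Hz.
Step 3 — Series Q: Q = ω₀L/R = 2035·0.005/1820 = 0.00559.
Step 4 — Bandwidth: Δω = ω₀/Q = 3.64e+05 rad/s; BW = Δω/(2π) = 5.793e+04 Hz.

(a) f₀ = 323.9 Hz  (b) Q = 0.00559  (c) BW = 5.793e+04 Hz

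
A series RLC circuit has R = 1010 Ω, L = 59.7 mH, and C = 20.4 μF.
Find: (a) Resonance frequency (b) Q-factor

Step 1 — Resonance condition Im(Z)=0 gives ω₀ = 1/√(LC).
Step 2 — ω₀ = 1/√(0.0597·2.04e-05) = 906.1 rad/s.
Step 3 — f₀ = ω₀/(2π) = 144.2 Hz.
Step 4 — Series Q: Q = ω₀L/R = 906.1·0.0597/1010 = 0.05356.

(a) f₀ = 144.2 Hz  (b) Q = 0.05356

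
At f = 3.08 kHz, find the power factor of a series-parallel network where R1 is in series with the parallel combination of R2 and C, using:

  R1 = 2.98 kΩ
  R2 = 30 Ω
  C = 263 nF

Step 1 — Angular frequency: ω = 2π·f = 2π·3080 = 1.935e+04 rad/s.
Step 2 — Component impedances:
  R1: Z = R = 2980 Ω
  R2: Z = R = 30 Ω
  C: Z = 1/(jωC) = -j/(ω·C) = 0 - j196.5 Ω
Step 3 — Parallel branch: R2 || C = 1/(1/R2 + 1/C) = 29.32 - j4.476 Ω.
Step 4 — Series with R1: Z_total = R1 + (R2 || C) = 3009 - j4.476 Ω = 3009∠-0.1° Ω.
Step 5 — Power factor: PF = cos(φ) = Re(Z)/|Z| = 3009/3009 = 1.
Step 6 — Type: Im(Z) = -4.476 ⇒ leading (phase φ = -0.1°).

PF = 1 (leading, φ = -0.1°)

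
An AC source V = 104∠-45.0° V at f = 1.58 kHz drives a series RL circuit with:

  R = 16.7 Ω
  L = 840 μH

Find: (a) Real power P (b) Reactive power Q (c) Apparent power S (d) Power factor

Step 1 — Angular frequency: ω = 2π·f = 2π·1580 = 9927 rad/s.
Step 2 — Component impedances:
  R: Z = R = 16.7 Ω
  L: Z = jωL = j·9927·0.00084 = 0 + j8.339 Ω
Step 3 — Series combination: Z_total = R + L = 16.7 + j8.339 Ω = 18.67∠26.5° Ω.
Step 4 — Source phasor: V = 104∠-45.0° V = 73.54 - j73.54 V.
Step 5 — Current: I = V / Z = 1.765 - j5.285 A = 5.572∠-71.5° A.
Step 6 — Complex power: S = V·I* = 518.4 + j258.9 VA.
Step 7 — Real power: P = Re(S) = 518.4 W.
Step 8 — Reactive power: Q = Im(S) = 258.9 VAR.
Step 9 — Apparent power: |S| = 579.4 VA.
Step 10 — Power factor: PF = P/|S| = 0.8947 (lagging).

(a) P = 518.4 W  (b) Q = 258.9 VAR  (c) S = 579.4 VA  (d) PF = 0.8947 (lagging)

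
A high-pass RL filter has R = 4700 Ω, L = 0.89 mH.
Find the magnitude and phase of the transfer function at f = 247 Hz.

Step 1 — Angular frequency: ω = 2π·247 = 1552 rad/s.
Step 2 — Transfer function: H(jω) = jωL/(R + jωL).
Step 3 — Numerator jωL = j·1.381; denominator R + jωL = 4700 + j1.381.
Step 4 — H = 8.637e-08 + j0.0002939.
Step 5 — Magnitude: |H| = 0.0002939 (-70.6 dB); phase: φ = 90.0°.

|H| = 0.0002939 (-70.6 dB), φ = 90.0°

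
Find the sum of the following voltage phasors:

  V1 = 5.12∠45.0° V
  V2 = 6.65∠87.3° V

Step 1 — Convert each phasor to rectangular form:
  V1 = 5.12·(cos(45.0°) + j·sin(45.0°)) = 3.62 + j3.62 V
  V2 = 6.65·(cos(87.3°) + j·sin(87.3°)) = 0.3133 + j6.643 V
Step 2 — Sum components: V_total = 3.934 + j10.26 V.
Step 3 — Convert to polar: |V_total| = 10.99 V, ∠V_total = 69.0°.

V_total = 10.99∠69.0° V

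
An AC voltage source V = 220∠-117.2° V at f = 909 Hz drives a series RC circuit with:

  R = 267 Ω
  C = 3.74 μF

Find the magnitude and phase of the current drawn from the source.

Step 1 — Angular frequency: ω = 2π·f = 2π·909 = 5711 rad/s.
Step 2 — Component impedances:
  R: Z = R = 267 Ω
  C: Z = 1/(jωC) = -j/(ω·C) = 0 - j46.81 Ω
Step 3 — Series combination: Z_total = R + C = 267 - j46.81 Ω = 271.1∠-9.9° Ω.
Step 4 — Source phasor: V = 220∠-117.2° V = -100.6 - j195.7 V.
Step 5 — Ohm's law: I = V / Z_total = (-100.6 - j195.7) / (267 - j46.81) = -0.2407 - j0.7751 A.
Step 6 — Convert to polar: |I| = 0.8116 A, ∠I = -107.3°.

I = 0.8116∠-107.3° A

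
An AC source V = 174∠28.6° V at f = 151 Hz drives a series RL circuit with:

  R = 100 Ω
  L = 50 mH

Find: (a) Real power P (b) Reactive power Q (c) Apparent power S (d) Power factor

Step 1 — Angular frequency: ω = 2π·f = 2π·151 = 948.8 rad/s.
Step 2 — Component impedances:
  R: Z = R = 100 Ω
  L: Z = jωL = j·948.8·0.05 = 0 + j47.44 Ω
Step 3 — Series combination: Z_total = R + L = 100 + j47.44 Ω = 110.7∠25.4° Ω.
Step 4 — Source phasor: V = 174∠28.6° V = 152.8 + j83.29 V.
Step 5 — Current: I = V / Z = 1.57 + j0.08834 A = 1.572∠3.2° A.
Step 6 — Complex power: S = V·I* = 247.1 + j117.2 VA.
Step 7 — Real power: P = Re(S) = 247.1 W.
Step 8 — Reactive power: Q = Im(S) = 117.2 VAR.
Step 9 — Apparent power: |S| = 273.5 VA.
Step 10 — Power factor: PF = P/|S| = 0.9035 (lagging).

(a) P = 247.1 W  (b) Q = 117.2 VAR  (c) S = 273.5 VA  (d) PF = 0.9035 (lagging)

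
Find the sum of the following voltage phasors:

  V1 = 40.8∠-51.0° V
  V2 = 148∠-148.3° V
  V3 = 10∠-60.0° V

Step 1 — Convert each phasor to rectangular form:
  V1 = 40.8·(cos(-51.0°) + j·sin(-51.0°)) = 25.68 - j31.71 V
  V2 = 148·(cos(-148.3°) + j·sin(-148.3°)) = -125.9 - j77.77 V
  V3 = 10·(cos(-60.0°) + j·sin(-60.0°)) = 5 - j8.66 V
Step 2 — Sum components: V_total = -95.24 - j118.1 V.
Step 3 — Convert to polar: |V_total| = 151.7 V, ∠V_total = -128.9°.

V_total = 151.7∠-128.9° V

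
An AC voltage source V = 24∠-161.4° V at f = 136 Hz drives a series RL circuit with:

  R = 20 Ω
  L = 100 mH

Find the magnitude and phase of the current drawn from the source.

Step 1 — Angular frequency: ω = 2π·f = 2π·136 = 854.5 rad/s.
Step 2 — Component impedances:
  R: Z = R = 20 Ω
  L: Z = jωL = j·854.5·0.1 = 0 + j85.45 Ω
Step 3 — Series combination: Z_total = R + L = 20 + j85.45 Ω = 87.76∠76.8° Ω.
Step 4 — Source phasor: V = 24∠-161.4° V = -22.75 - j7.655 V.
Step 5 — Ohm's law: I = V / Z_total = (-22.75 - j7.655) / (20 + j85.45) = -0.144 + j0.2325 A.
Step 6 — Convert to polar: |I| = 0.2735 A, ∠I = 121.8°.

I = 0.2735∠121.8° A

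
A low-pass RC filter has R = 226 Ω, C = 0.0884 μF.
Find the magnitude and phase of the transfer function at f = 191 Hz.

Step 1 — Angular frequency: ω = 2π·191 = 1200 rad/s.
Step 2 — Transfer function: H(jω) = 1/(1 + jωRC).
Step 3 — Denominator: 1 + jωRC = 1 + j·1200·226·8.84e-08 = 1 + j0.02398.
Step 4 — H = 0.9994 - j0.02396.
Step 5 — Magnitude: |H| = 0.9997 (-0.0 dB); phase: φ = -1.4°.

|H| = 0.9997 (-0.0 dB), φ = -1.4°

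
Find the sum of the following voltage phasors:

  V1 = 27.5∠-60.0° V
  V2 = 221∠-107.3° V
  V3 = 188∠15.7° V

Step 1 — Convert each phasor to rectangular form:
  V1 = 27.5·(cos(-60.0°) + j·sin(-60.0°)) = 13.75 - j23.82 V
  V2 = 221·(cos(-107.3°) + j·sin(-107.3°)) = -65.72 - j211 V
  V3 = 188·(cos(15.7°) + j·sin(15.7°)) = 181 + j50.87 V
Step 2 — Sum components: V_total = 129 - j183.9 V.
Step 3 — Convert to polar: |V_total| = 224.7 V, ∠V_total = -55.0°.

V_total = 224.7∠-55.0° V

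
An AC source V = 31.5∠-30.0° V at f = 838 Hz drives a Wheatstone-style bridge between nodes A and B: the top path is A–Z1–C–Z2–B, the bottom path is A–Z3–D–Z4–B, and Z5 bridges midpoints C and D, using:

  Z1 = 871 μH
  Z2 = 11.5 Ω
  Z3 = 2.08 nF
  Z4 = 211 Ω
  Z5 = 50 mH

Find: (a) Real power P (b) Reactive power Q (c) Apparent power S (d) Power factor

Step 1 — Angular frequency: ω = 2π·f = 2π·838 = 5265 rad/s.
Step 2 — Component impedances:
  Z1: Z = jωL = j·5265·0.000871 = 0 + j4.586 Ω
  Z2: Z = R = 11.5 Ω
  Z3: Z = 1/(jωC) = -j/(ω·C) = 0 - j9.131e+04 Ω
  Z4: Z = R = 211 Ω
  Z5: Z = jωL = j·5265·0.05 = 0 + j263.3 Ω
Step 3 — Bridge requires nodal analysis (the Z5 bridge couples midpoints C and D, so the two paths cannot be reduced to a simple series/parallel combination). Setting node B to ground and injecting 1 A at node A, the 3-node admittance system at A, C, D solves to V_A = Z_AB = 11.25 + j4.88 Ω = 12.27∠23.4° Ω.
Step 4 — Source phasor: V = 31.5∠-30.0° V = 27.28 - j15.75 V.
Step 5 — Current: I = V / Z = 1.53 - j2.063 A = 2.568∠-53.4° A.
Step 6 — Complex power: S = V·I* = 74.22 + j32.18 VA.
Step 7 — Real power: P = Re(S) = 74.22 W.
Step 8 — Reactive power: Q = Im(S) = 32.18 VAR.
Step 9 — Apparent power: |S| = 80.89 VA.
Step 10 — Power factor: PF = P/|S| = 0.9175 (lagging).

(a) P = 74.22 W  (b) Q = 32.18 VAR  (c) S = 80.89 VA  (d) PF = 0.9175 (lagging)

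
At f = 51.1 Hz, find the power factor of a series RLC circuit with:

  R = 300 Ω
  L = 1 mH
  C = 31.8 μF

Step 1 — Angular frequency: ω = 2π·f = 2π·51.1 = 321.1 rad/s.
Step 2 — Component impedances:
  R: Z = R = 300 Ω
  L: Z = jωL = j·321.1·0.001 = 0 + j0.3211 Ω
  C: Z = 1/(jωC) = -j/(ω·C) = 0 - j97.94 Ω
Step 3 — Series combination: Z_total = R + L + C = 300 - j97.62 Ω = 315.5∠-18.0° Ω.
Step 4 — Power factor: PF = cos(φ) = Re(Z)/|Z| = 300/315.5 = 0.9509.
Step 5 — Type: Im(Z) = -97.62 ⇒ leading (phase φ = -18.0°).

PF = 0.9509 (leading, φ = -18.0°)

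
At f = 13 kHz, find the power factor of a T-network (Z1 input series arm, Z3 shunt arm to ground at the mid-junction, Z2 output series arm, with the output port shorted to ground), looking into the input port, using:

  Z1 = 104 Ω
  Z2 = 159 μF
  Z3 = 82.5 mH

Step 1 — Angular frequency: ω = 2π·f = 2π·1.3e+04 = 8.168e+04 rad/s.
Step 2 — Component impedances:
  Z1: Z = R = 104 Ω
  Z2: Z = 1/(jωC) = -j/(ω·C) = 0 - j0.077 Ω
  Z3: Z = jωL = j·8.168e+04·0.0825 = 0 + j6739 Ω
Step 3 — With the output port shorted to ground, the output series arm Z2 runs from the junction to ground; the shunt arm Z3 also runs from the junction to ground. They appear in parallel: Z3 || Z2 = 0 - j0.077 Ω.
Step 4 — Series with input arm Z1: Z_in = Z1 + (Z3 || Z2) = 104 - j0.077 Ω = 104∠-0.0° Ω.
Step 5 — Power factor: PF = cos(φ) = Re(Z)/|Z| = 104/104 = 1.
Step 6 — Type: Im(Z) = -0.077 ⇒ leading (phase φ = -0.0°).

PF = 1 (leading, φ = -0.0°)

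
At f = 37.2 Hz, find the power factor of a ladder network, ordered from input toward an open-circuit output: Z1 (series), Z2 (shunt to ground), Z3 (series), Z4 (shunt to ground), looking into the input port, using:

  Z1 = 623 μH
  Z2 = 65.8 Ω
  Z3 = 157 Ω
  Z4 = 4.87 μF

Step 1 — Angular frequency: ω = 2π·f = 2π·37.2 = 233.7 rad/s.
Step 2 — Component impedances:
  Z1: Z = jωL = j·233.7·0.000623 = 0 + j0.1456 Ω
  Z2: Z = R = 65.8 Ω
  Z3: Z = R = 157 Ω
  Z4: Z = 1/(jωC) = -j/(ω·C) = 0 - j878.5 Ω
Step 3 — Ladder network (open output): work backward from the far end, alternating series and parallel combinations. Z_in = 64.63 - j4.485 Ω = 64.78∠-4.0° Ω.
Step 4 — Power factor: PF = cos(φ) = Re(Z)/|Z| = 64.626/64.781 = 0.9976.
Step 5 — Type: Im(Z) = -4.485 ⇒ leading (phase φ = -4.0°).

PF = 0.9976 (leading, φ = -4.0°)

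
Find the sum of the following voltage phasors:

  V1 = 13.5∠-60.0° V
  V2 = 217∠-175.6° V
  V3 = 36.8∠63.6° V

Step 1 — Convert each phasor to rectangular form:
  V1 = 13.5·(cos(-60.0°) + j·sin(-60.0°)) = 6.75 - j11.69 V
  V2 = 217·(cos(-175.6°) + j·sin(-175.6°)) = -216.4 - j16.65 V
  V3 = 36.8·(cos(63.6°) + j·sin(63.6°)) = 16.36 + j32.96 V
Step 2 — Sum components: V_total = -193.2 + j4.623 V.
Step 3 — Convert to polar: |V_total| = 193.3 V, ∠V_total = 178.6°.

V_total = 193.3∠178.6° V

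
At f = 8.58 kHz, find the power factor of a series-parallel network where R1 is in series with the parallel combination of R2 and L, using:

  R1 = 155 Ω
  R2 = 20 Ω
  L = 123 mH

Step 1 — Angular frequency: ω = 2π·f = 2π·8580 = 5.391e+04 rad/s.
Step 2 — Component impedances:
  R1: Z = R = 155 Ω
  R2: Z = R = 20 Ω
  L: Z = jωL = j·5.391e+04·0.123 = 0 + j6631 Ω
Step 3 — Parallel branch: R2 || L = 1/(1/R2 + 1/L) = 20 + j0.06032 Ω.
Step 4 — Series with R1: Z_total = R1 + (R2 || L) = 175 + j0.06032 Ω = 175∠0.0° Ω.
Step 5 — Power factor: PF = cos(φ) = Re(Z)/|Z| = 175/175 = 1.
Step 6 — Type: Im(Z) = 0.06032 ⇒ lagging (phase φ = 0.0°).

PF = 1 (lagging, φ = 0.0°)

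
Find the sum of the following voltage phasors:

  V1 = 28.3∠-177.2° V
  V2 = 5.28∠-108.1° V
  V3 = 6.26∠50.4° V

Step 1 — Convert each phasor to rectangular form:
  V1 = 28.3·(cos(-177.2°) + j·sin(-177.2°)) = -28.27 - j1.382 V
  V2 = 5.28·(cos(-108.1°) + j·sin(-108.1°)) = -1.64 - j5.019 V
  V3 = 6.26·(cos(50.4°) + j·sin(50.4°)) = 3.99 + j4.823 V
Step 2 — Sum components: V_total = -25.92 - j1.578 V.
Step 3 — Convert to polar: |V_total| = 25.96 V, ∠V_total = -176.5°.

V_total = 25.96∠-176.5° V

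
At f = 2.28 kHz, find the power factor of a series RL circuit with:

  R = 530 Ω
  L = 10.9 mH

Step 1 — Angular frequency: ω = 2π·f = 2π·2280 = 1.433e+04 rad/s.
Step 2 — Component impedances:
  R: Z = R = 530 Ω
  L: Z = jωL = j·1.433e+04·0.0109 = 0 + j156.1 Ω
Step 3 — Series combination: Z_total = R + L = 530 + j156.1 Ω = 552.5∠16.4° Ω.
Step 4 — Power factor: PF = cos(φ) = Re(Z)/|Z| = 530/552.52 = 0.9592.
Step 5 — Type: Im(Z) = 156.1 ⇒ lagging (phase φ = 16.4°).

PF = 0.9592 (lagging, φ = 16.4°)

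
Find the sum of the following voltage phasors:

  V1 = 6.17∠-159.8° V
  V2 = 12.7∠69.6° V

Step 1 — Convert each phasor to rectangular form:
  V1 = 6.17·(cos(-159.8°) + j·sin(-159.8°)) = -5.791 - j2.13 V
  V2 = 12.7·(cos(69.6°) + j·sin(69.6°)) = 4.427 + j11.9 V
Step 2 — Sum components: V_total = -1.364 + j9.773 V.
Step 3 — Convert to polar: |V_total| = 9.868 V, ∠V_total = 97.9°.

V_total = 9.868∠97.9° V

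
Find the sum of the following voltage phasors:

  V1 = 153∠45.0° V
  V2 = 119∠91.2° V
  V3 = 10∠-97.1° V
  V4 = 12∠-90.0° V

Step 1 — Convert each phasor to rectangular form:
  V1 = 153·(cos(45.0°) + j·sin(45.0°)) = 108.2 + j108.2 V
  V2 = 119·(cos(91.2°) + j·sin(91.2°)) = -2.492 + j119 V
  V3 = 10·(cos(-97.1°) + j·sin(-97.1°)) = -1.236 - j9.923 V
  V4 = 12·(cos(-90.0°) + j·sin(-90.0°)) = 0 - j12 V
Step 2 — Sum components: V_total = 104.5 + j205.2 V.
Step 3 — Convert to polar: |V_total| = 230.3 V, ∠V_total = 63.0°.

V_total = 230.3∠63.0° V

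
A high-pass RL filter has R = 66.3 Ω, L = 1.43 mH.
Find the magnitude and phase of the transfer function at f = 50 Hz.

Step 1 — Angular frequency: ω = 2π·50 = 314.2 rad/s.
Step 2 — Transfer function: H(jω) = jωL/(R + jωL).
Step 3 — Numerator jωL = j·0.4492; denominator R + jωL = 66.3 + j0.4492.
Step 4 — H = 4.591e-05 + j0.006776.
Step 5 — Magnitude: |H| = 0.006776 (-43.4 dB); phase: φ = 89.6°.

|H| = 0.006776 (-43.4 dB), φ = 89.6°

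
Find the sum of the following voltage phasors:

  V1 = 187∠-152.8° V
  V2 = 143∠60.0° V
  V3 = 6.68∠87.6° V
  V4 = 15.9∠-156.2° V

Step 1 — Convert each phasor to rectangular form:
  V1 = 187·(cos(-152.8°) + j·sin(-152.8°)) = -166.3 - j85.48 V
  V2 = 143·(cos(60.0°) + j·sin(60.0°)) = 71.5 + j123.8 V
  V3 = 6.68·(cos(87.6°) + j·sin(87.6°)) = 0.2797 + j6.674 V
  V4 = 15.9·(cos(-156.2°) + j·sin(-156.2°)) = -14.55 - j6.416 V
Step 2 — Sum components: V_total = -109.1 + j38.62 V.
Step 3 — Convert to polar: |V_total| = 115.7 V, ∠V_total = 160.5°.

V_total = 115.7∠160.5° V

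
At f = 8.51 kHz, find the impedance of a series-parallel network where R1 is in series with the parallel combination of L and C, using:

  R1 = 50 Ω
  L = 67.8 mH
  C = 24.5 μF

Step 1 — Angular frequency: ω = 2π·f = 2π·8510 = 5.347e+04 rad/s.
Step 2 — Component impedances:
  R1: Z = R = 50 Ω
  L: Z = jωL = j·5.347e+04·0.0678 = 0 + j3625 Ω
  C: Z = 1/(jωC) = -j/(ω·C) = 0 - j0.7634 Ω
Step 3 — Parallel branch: L || C = 1/(1/L + 1/C) = 0 - j0.7635 Ω.
Step 4 — Series with R1: Z_total = R1 + (L || C) = 50 - j0.7635 Ω = 50.01∠-0.9° Ω.

Z = 50 - j0.7635 Ω = 50.01∠-0.9° Ω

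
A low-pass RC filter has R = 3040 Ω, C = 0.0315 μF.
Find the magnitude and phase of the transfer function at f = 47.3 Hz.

Step 1 — Angular frequency: ω = 2π·47.3 = 297.2 rad/s.
Step 2 — Transfer function: H(jω) = 1/(1 + jωRC).
Step 3 — Denominator: 1 + jωRC = 1 + j·297.2·3040·3.15e-08 = 1 + j0.02846.
Step 4 — H = 0.9992 - j0.02844.
Step 5 — Magnitude: |H| = 0.9996 (-0.0 dB); phase: φ = -1.6°.

|H| = 0.9996 (-0.0 dB), φ = -1.6°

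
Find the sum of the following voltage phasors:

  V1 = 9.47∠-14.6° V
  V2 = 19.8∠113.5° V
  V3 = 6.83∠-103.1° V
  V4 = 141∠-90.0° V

Step 1 — Convert each phasor to rectangular form:
  V1 = 9.47·(cos(-14.6°) + j·sin(-14.6°)) = 9.164 - j2.387 V
  V2 = 19.8·(cos(113.5°) + j·sin(113.5°)) = -7.895 + j18.16 V
  V3 = 6.83·(cos(-103.1°) + j·sin(-103.1°)) = -1.548 - j6.652 V
  V4 = 141·(cos(-90.0°) + j·sin(-90.0°)) = 0 - j141 V
Step 2 — Sum components: V_total = -0.2791 - j131.9 V.
Step 3 — Convert to polar: |V_total| = 131.9 V, ∠V_total = -90.1°.

V_total = 131.9∠-90.1° V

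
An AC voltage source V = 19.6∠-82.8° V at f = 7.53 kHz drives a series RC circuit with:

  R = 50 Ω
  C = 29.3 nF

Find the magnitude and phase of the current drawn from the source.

Step 1 — Angular frequency: ω = 2π·f = 2π·7530 = 4.731e+04 rad/s.
Step 2 — Component impedances:
  R: Z = R = 50 Ω
  C: Z = 1/(jωC) = -j/(ω·C) = 0 - j721.4 Ω
Step 3 — Series combination: Z_total = R + C = 50 - j721.4 Ω = 723.1∠-86.0° Ω.
Step 4 — Source phasor: V = 19.6∠-82.8° V = 2.457 - j19.45 V.
Step 5 — Ohm's law: I = V / Z_total = (2.457 - j19.45) / (50 - j721.4) = 0.02706 + j0.00153 A.
Step 6 — Convert to polar: |I| = 0.02711 A, ∠I = 3.2°.

I = 0.02711∠3.2° A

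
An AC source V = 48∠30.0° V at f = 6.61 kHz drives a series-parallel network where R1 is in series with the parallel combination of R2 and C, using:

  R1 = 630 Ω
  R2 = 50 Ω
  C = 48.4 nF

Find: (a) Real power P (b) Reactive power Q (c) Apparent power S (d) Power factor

Step 1 — Angular frequency: ω = 2π·f = 2π·6610 = 4.153e+04 rad/s.
Step 2 — Component impedances:
  R1: Z = R = 630 Ω
  R2: Z = R = 50 Ω
  C: Z = 1/(jωC) = -j/(ω·C) = 0 - j497.5 Ω
Step 3 — Parallel branch: R2 || C = 1/(1/R2 + 1/C) = 49.5 - j4.975 Ω.
Step 4 — Series with R1: Z_total = R1 + (R2 || C) = 679.5 - j4.975 Ω = 679.5∠-0.4° Ω.
Step 5 — Source phasor: V = 48∠30.0° V = 41.57 + j24 V.
Step 6 — Current: I = V / Z = 0.06091 + j0.03577 A = 0.07064∠30.4° A.
Step 7 — Complex power: S = V·I* = 3.391 - j0.02482 VA.
Step 8 — Real power: P = Re(S) = 3.391 W.
Step 9 — Reactive power: Q = Im(S) = -0.02482 VAR.
Step 10 — Apparent power: |S| = 3.391 VA.
Step 11 — Power factor: PF = P/|S| = 1 (leading).

(a) P = 3.391 W  (b) Q = -0.02482 VAR  (c) S = 3.391 VA  (d) PF = 1 (leading)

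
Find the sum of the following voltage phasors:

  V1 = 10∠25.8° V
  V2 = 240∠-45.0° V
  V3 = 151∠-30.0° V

Step 1 — Convert each phasor to rectangular form:
  V1 = 10·(cos(25.8°) + j·sin(25.8°)) = 9.003 + j4.352 V
  V2 = 240·(cos(-45.0°) + j·sin(-45.0°)) = 169.7 - j169.7 V
  V3 = 151·(cos(-30.0°) + j·sin(-30.0°)) = 130.8 - j75.5 V
Step 2 — Sum components: V_total = 309.5 - j240.9 V.
Step 3 — Convert to polar: |V_total| = 392.2 V, ∠V_total = -37.9°.

V_total = 392.2∠-37.9° V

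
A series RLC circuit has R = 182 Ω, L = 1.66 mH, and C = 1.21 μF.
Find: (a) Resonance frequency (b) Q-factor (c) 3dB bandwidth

Step 1 — Resonance: ω₀ = 1/√(LC) = 1/√(0.00166·1.21e-06) = 2.231e+04 rad/s.
Step 2 — f₀ = ω₀/(2π) = 3551 Hz.
Step 3 — Series Q: Q = ω₀L/R = 2.231e+04·0.00166/182 = 0.2035.
Step 4 — Bandwidth: Δω = ω₀/Q = 1.096e+05 rad/s; BW = Δω/(2π) = 1.745e+04 Hz.

(a) f₀ = 3551 Hz  (b) Q = 0.2035  (c) BW = 1.745e+04 Hz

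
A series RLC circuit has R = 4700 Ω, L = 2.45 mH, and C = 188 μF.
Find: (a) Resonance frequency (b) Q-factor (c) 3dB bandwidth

Step 1 — Resonance: ω₀ = 1/√(LC) = 1/√(0.00245·0.000188) = 1473 rad/s.
Step 2 — f₀ = ω₀/(2π) = 234.5 Hz.
Step 3 — Series Q: Q = ω₀L/R = 1473·0.00245/4700 = 0.0007681.
Step 4 — Bandwidth: Δω = ω₀/Q = 1.918e+06 rad/s; BW = Δω/(2π) = 3.053e+05 Hz.

(a) f₀ = 234.5 Hz  (b) Q = 0.0007681  (c) BW = 3.053e+05 Hz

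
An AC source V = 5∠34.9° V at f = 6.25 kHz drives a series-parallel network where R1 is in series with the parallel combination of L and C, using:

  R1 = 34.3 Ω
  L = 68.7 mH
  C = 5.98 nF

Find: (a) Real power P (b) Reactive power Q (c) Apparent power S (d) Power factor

Step 1 — Angular frequency: ω = 2π·f = 2π·6250 = 3.927e+04 rad/s.
Step 2 — Component impedances:
  R1: Z = R = 34.3 Ω
  L: Z = jωL = j·3.927e+04·0.0687 = 0 + j2698 Ω
  C: Z = 1/(jωC) = -j/(ω·C) = 0 - j4258 Ω
Step 3 — Parallel branch: L || C = 1/(1/L + 1/C) = 0 + j7362 Ω.
Step 4 — Series with R1: Z_total = R1 + (L || C) = 34.3 + j7362 Ω = 7362∠89.7° Ω.
Step 5 — Source phasor: V = 5∠34.9° V = 4.101 + j2.861 V.
Step 6 — Current: I = V / Z = 0.0003912 - j0.0005552 A = 0.0006792∠-54.8° A.
Step 7 — Complex power: S = V·I* = 1.582e-05 + j0.003396 VA.
Step 8 — Real power: P = Re(S) = 1.582e-05 W.
Step 9 — Reactive power: Q = Im(S) = 0.003396 VAR.
Step 10 — Apparent power: |S| = 0.003396 VA.
Step 11 — Power factor: PF = P/|S| = 0.004659 (lagging).

(a) P = 1.582e-05 W  (b) Q = 0.003396 VAR  (c) S = 0.003396 VA  (d) PF = 0.004659 (lagging)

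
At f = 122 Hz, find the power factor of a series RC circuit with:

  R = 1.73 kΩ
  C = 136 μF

Step 1 — Angular frequency: ω = 2π·f = 2π·122 = 766.5 rad/s.
Step 2 — Component impedances:
  R: Z = R = 1730 Ω
  C: Z = 1/(jωC) = -j/(ω·C) = 0 - j9.592 Ω
Step 3 — Series combination: Z_total = R + C = 1730 - j9.592 Ω = 1730∠-0.3° Ω.
Step 4 — Power factor: PF = cos(φ) = Re(Z)/|Z| = 1730/1730 = 1.
Step 5 — Type: Im(Z) = -9.592 ⇒ leading (phase φ = -0.3°).

PF = 1 (leading, φ = -0.3°)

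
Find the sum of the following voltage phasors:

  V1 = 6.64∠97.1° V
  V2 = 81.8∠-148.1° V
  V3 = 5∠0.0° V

Step 1 — Convert each phasor to rectangular form:
  V1 = 6.64·(cos(97.1°) + j·sin(97.1°)) = -0.8207 + j6.589 V
  V2 = 81.8·(cos(-148.1°) + j·sin(-148.1°)) = -69.45 - j43.23 V
  V3 = 5·(cos(0.0°) + j·sin(0.0°)) = 5 V
Step 2 — Sum components: V_total = -65.27 - j36.64 V.
Step 3 — Convert to polar: |V_total| = 74.85 V, ∠V_total = -150.7°.

V_total = 74.85∠-150.7° V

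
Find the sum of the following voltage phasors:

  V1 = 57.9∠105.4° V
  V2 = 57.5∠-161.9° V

Step 1 — Convert each phasor to rectangular form:
  V1 = 57.9·(cos(105.4°) + j·sin(105.4°)) = -15.38 + j55.82 V
  V2 = 57.5·(cos(-161.9°) + j·sin(-161.9°)) = -54.65 - j17.86 V
Step 2 — Sum components: V_total = -70.03 + j37.96 V.
Step 3 — Convert to polar: |V_total| = 79.66 V, ∠V_total = 151.5°.

V_total = 79.66∠151.5° V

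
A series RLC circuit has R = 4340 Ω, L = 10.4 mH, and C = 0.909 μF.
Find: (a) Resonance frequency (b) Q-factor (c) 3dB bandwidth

Step 1 — Resonance condition Im(Z)=0 gives ω₀ = 1/√(LC).
Step 2 — ω₀ = 1/√(0.0104·9.09e-07) = 1.028e+04 rad/s.
Step 3 — f₀ = ω₀/(2π) = 1637 Hz.
Step 4 — Series Q: Q = ω₀L/R = 1.028e+04·0.0104/4340 = 0.02465.
Step 5 — 3dB bandwidth: Δω = ω₀/Q = 4.173e+05 rad/s; BW = Δω/(2π) = 6.642e+04 Hz.

(a) f₀ = 1637 Hz  (b) Q = 0.02465  (c) BW = 6.642e+04 Hz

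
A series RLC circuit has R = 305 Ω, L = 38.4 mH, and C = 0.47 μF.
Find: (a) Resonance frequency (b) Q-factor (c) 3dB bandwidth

Step 1 — Resonance: ω₀ = 1/√(LC) = 1/√(0.0384·4.7e-07) = 7444 rad/s.
Step 2 — f₀ = ω₀/(2π) = 1185 Hz.
Step 3 — Series Q: Q = ω₀L/R = 7444·0.0384/305 = 0.9372.
Step 4 — Bandwidth: Δω = ω₀/Q = 7943 rad/s; BW = Δω/(2π) = 1264 Hz.

(a) f₀ = 1185 Hz  (b) Q = 0.9372  (c) BW = 1264 Hz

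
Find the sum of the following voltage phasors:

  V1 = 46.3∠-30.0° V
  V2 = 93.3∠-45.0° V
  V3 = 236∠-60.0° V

Step 1 — Convert each phasor to rectangular form:
  V1 = 46.3·(cos(-30.0°) + j·sin(-30.0°)) = 40.1 - j23.15 V
  V2 = 93.3·(cos(-45.0°) + j·sin(-45.0°)) = 65.97 - j65.97 V
  V3 = 236·(cos(-60.0°) + j·sin(-60.0°)) = 118 - j204.4 V
Step 2 — Sum components: V_total = 224.1 - j293.5 V.
Step 3 — Convert to polar: |V_total| = 369.3 V, ∠V_total = -52.6°.

V_total = 369.3∠-52.6° V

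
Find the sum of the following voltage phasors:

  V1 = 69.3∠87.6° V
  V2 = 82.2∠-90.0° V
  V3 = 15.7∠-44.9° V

Step 1 — Convert each phasor to rectangular form:
  V1 = 69.3·(cos(87.6°) + j·sin(87.6°)) = 2.902 + j69.24 V
  V2 = 82.2·(cos(-90.0°) + j·sin(-90.0°)) = 0 - j82.2 V
  V3 = 15.7·(cos(-44.9°) + j·sin(-44.9°)) = 11.12 - j11.08 V
Step 2 — Sum components: V_total = 14.02 - j24.04 V.
Step 3 — Convert to polar: |V_total| = 27.83 V, ∠V_total = -59.7°.

V_total = 27.83∠-59.7° V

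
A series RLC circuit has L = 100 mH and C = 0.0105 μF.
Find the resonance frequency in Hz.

Step 1 — Resonance condition Im(Z)=0 gives ω₀ = 1/√(LC).
Step 2 — ω₀ = 1/√(0.1·1.05e-08) = 3.086e+04 rad/s.
Step 3 — f₀ = ω₀/(2π) = 4912 Hz.

f₀ = 4912 Hz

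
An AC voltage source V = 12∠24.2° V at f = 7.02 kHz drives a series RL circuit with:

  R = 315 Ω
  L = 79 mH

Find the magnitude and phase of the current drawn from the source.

Step 1 — Angular frequency: ω = 2π·f = 2π·7020 = 4.411e+04 rad/s.
Step 2 — Component impedances:
  R: Z = R = 315 Ω
  L: Z = jωL = j·4.411e+04·0.079 = 0 + j3485 Ω
Step 3 — Series combination: Z_total = R + L = 315 + j3485 Ω = 3499∠84.8° Ω.
Step 4 — Source phasor: V = 12∠24.2° V = 10.95 + j4.919 V.
Step 5 — Ohm's law: I = V / Z_total = (10.95 + j4.919) / (315 + j3485) = 0.001682 - j0.002989 A.
Step 6 — Convert to polar: |I| = 0.00343 A, ∠I = -60.6°.

I = 0.00343∠-60.6° A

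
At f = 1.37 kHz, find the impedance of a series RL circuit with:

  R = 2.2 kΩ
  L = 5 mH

Step 1 — Angular frequency: ω = 2π·f = 2π·1370 = 8608 rad/s.
Step 2 — Component impedances:
  R: Z = R = 2200 Ω
  L: Z = jωL = j·8608·0.005 = 0 + j43.04 Ω
Step 3 — Series combination: Z_total = R + L = 2200 + j43.04 Ω = 2200∠1.1° Ω.

Z = 2200 + j43.04 Ω = 2200∠1.1° Ω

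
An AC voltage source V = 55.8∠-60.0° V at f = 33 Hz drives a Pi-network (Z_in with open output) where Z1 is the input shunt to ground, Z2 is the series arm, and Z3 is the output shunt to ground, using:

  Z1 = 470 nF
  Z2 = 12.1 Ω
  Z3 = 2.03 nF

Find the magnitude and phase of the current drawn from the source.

Step 1 — Angular frequency: ω = 2π·f = 2π·33 = 207.3 rad/s.
Step 2 — Component impedances:
  Z1: Z = 1/(jωC) = -j/(ω·C) = 0 - j1.026e+04 Ω
  Z2: Z = R = 12.1 Ω
  Z3: Z = 1/(jωC) = -j/(ω·C) = 0 - j2.376e+06 Ω
Step 3 — With open output, the series arm Z2 and the output shunt Z3 appear in series to ground: Z2 + Z3 = 12.1 - j2.376e+06 Ω.
Step 4 — Parallel with input shunt Z1: Z_in = Z1 || (Z2 + Z3) = 0.0002238 - j1.022e+04 Ω = 1.022e+04∠-90.0° Ω.
Step 5 — Source phasor: V = 55.8∠-60.0° V = 27.9 - j48.32 V.
Step 6 — Ohm's law: I = V / Z_total = (27.9 - j48.32) / (0.0002238 - j1.022e+04) = 0.00473 + j0.002731 A.
Step 7 — Convert to polar: |I| = 0.005461 A, ∠I = 30.0°.

I = 0.005461∠30.0° A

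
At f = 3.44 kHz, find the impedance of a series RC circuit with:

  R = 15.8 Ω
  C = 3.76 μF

Step 1 — Angular frequency: ω = 2π·f = 2π·3440 = 2.161e+04 rad/s.
Step 2 — Component impedances:
  R: Z = R = 15.8 Ω
  C: Z = 1/(jωC) = -j/(ω·C) = 0 - j12.3 Ω
Step 3 — Series combination: Z_total = R + C = 15.8 - j12.3 Ω = 20.03∠-37.9° Ω.

Z = 15.8 - j12.3 Ω = 20.03∠-37.9° Ω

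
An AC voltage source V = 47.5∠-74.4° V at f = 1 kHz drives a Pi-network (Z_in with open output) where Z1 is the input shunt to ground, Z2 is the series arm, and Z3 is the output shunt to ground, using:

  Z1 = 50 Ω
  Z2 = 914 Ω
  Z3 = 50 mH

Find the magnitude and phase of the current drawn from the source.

Step 1 — Angular frequency: ω = 2π·f = 2π·1000 = 6283 rad/s.
Step 2 — Component impedances:
  Z1: Z = R = 50 Ω
  Z2: Z = R = 914 Ω
  Z3: Z = jωL = j·6283·0.05 = 0 + j314.2 Ω
Step 3 — With open output, the series arm Z2 and the output shunt Z3 appear in series to ground: Z2 + Z3 = 914 + j314.2 Ω.
Step 4 — Parallel with input shunt Z1: Z_in = Z1 || (Z2 + Z3) = 47.66 + j0.764 Ω = 47.66∠0.9° Ω.
Step 5 — Source phasor: V = 47.5∠-74.4° V = 12.77 - j45.75 V.
Step 6 — Ohm's law: I = V / Z_total = (12.77 - j45.75) / (47.66 + j0.764) = 0.2526 - j0.9641 A.
Step 7 — Convert to polar: |I| = 0.9966 A, ∠I = -75.3°.

I = 0.9966∠-75.3° A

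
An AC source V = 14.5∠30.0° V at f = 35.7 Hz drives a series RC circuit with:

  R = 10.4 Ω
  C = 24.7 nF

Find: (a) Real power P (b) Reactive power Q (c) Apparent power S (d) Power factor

Step 1 — Angular frequency: ω = 2π·f = 2π·35.7 = 224.3 rad/s.
Step 2 — Component impedances:
  R: Z = R = 10.4 Ω
  C: Z = 1/(jωC) = -j/(ω·C) = 0 - j1.805e+05 Ω
Step 3 — Series combination: Z_total = R + C = 10.4 - j1.805e+05 Ω = 1.805e+05∠-90.0° Ω.
Step 4 — Source phasor: V = 14.5∠30.0° V = 12.56 + j7.25 V.
Step 5 — Current: I = V / Z = -4.016e-05 + j6.958e-05 A = 8.034e-05∠120.0° A.
Step 6 — Complex power: S = V·I* = 6.712e-08 - j0.001165 VA.
Step 7 — Real power: P = Re(S) = 6.712e-08 W.
Step 8 — Reactive power: Q = Im(S) = -0.001165 VAR.
Step 9 — Apparent power: |S| = 0.001165 VA.
Step 10 — Power factor: PF = P/|S| = 5.762e-05 (leading).

(a) P = 6.712e-08 W  (b) Q = -0.001165 VAR  (c) S = 0.001165 VA  (d) PF = 5.762e-05 (leading)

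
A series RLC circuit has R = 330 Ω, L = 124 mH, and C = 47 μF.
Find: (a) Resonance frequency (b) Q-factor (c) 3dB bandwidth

Step 1 — Resonance: ω₀ = 1/√(LC) = 1/√(0.124·4.7e-05) = 414.2 rad/s.
Step 2 — f₀ = ω₀/(2π) = 65.93 Hz.
Step 3 — Series Q: Q = ω₀L/R = 414.2·0.124/330 = 0.1556.
Step 4 — Bandwidth: Δω = ω₀/Q = 2661 rad/s; BW = Δω/(2π) = 423.6 Hz.

(a) f₀ = 65.93 Hz  (b) Q = 0.1556  (c) BW = 423.6 Hz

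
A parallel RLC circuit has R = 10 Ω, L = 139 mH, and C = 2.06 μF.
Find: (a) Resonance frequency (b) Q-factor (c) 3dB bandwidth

Step 1 — Resonance: ω₀ = 1/√(LC) = 1/√(0.139·2.06e-06) = 1869 rad/s.
Step 2 — f₀ = ω₀/(2π) = 297.4 Hz.
Step 3 — Parallel Q: Q = R/(ω₀L) = 10/(1869·0.139) = 0.0385.
Step 4 — Bandwidth: Δω = ω₀/Q = 4.854e+04 rad/s; BW = Δω/(2π) = 7726 Hz.

(a) f₀ = 297.4 Hz  (b) Q = 0.0385  (c) BW = 7726 Hz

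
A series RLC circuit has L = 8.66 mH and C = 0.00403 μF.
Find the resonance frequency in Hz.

Step 1 — Resonance condition Im(Z)=0 gives ω₀ = 1/√(LC).
Step 2 — ω₀ = 1/√(0.00866·4.03e-09) = 1.693e+05 rad/s.
Step 3 — f₀ = ω₀/(2π) = 2.694e+04 Hz.

f₀ = 2.694e+04 Hz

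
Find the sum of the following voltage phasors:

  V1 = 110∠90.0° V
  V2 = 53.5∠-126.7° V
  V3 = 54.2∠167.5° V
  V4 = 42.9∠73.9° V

Step 1 — Convert each phasor to rectangular form:
  V1 = 110·(cos(90.0°) + j·sin(90.0°)) = 0 + j110 V
  V2 = 53.5·(cos(-126.7°) + j·sin(-126.7°)) = -31.97 - j42.89 V
  V3 = 54.2·(cos(167.5°) + j·sin(167.5°)) = -52.92 + j11.73 V
  V4 = 42.9·(cos(73.9°) + j·sin(73.9°)) = 11.9 + j41.22 V
Step 2 — Sum components: V_total = -72.99 + j120.1 V.
Step 3 — Convert to polar: |V_total| = 140.5 V, ∠V_total = 121.3°.

V_total = 140.5∠121.3° V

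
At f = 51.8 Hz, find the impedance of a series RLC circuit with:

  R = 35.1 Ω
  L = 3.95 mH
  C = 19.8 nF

Step 1 — Angular frequency: ω = 2π·f = 2π·51.8 = 325.5 rad/s.
Step 2 — Component impedances:
  R: Z = R = 35.1 Ω
  L: Z = jωL = j·325.5·0.00395 = 0 + j1.286 Ω
  C: Z = 1/(jωC) = -j/(ω·C) = 0 - j1.552e+05 Ω
Step 3 — Series combination: Z_total = R + L + C = 35.1 - j1.552e+05 Ω = 1.552e+05∠-90.0° Ω.

Z = 35.1 - j1.552e+05 Ω = 1.552e+05∠-90.0° Ω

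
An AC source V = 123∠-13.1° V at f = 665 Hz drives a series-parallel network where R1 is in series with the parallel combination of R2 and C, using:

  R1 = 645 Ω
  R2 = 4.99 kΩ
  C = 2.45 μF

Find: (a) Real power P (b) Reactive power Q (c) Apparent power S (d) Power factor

Step 1 — Angular frequency: ω = 2π·f = 2π·665 = 4178 rad/s.
Step 2 — Component impedances:
  R1: Z = R = 645 Ω
  R2: Z = R = 4990 Ω
  C: Z = 1/(jωC) = -j/(ω·C) = 0 - j97.69 Ω
Step 3 — Parallel branch: R2 || C = 1/(1/R2 + 1/C) = 1.912 - j97.65 Ω.
Step 4 — Series with R1: Z_total = R1 + (R2 || C) = 646.9 - j97.65 Ω = 654.2∠-8.6° Ω.
Step 5 — Source phasor: V = 123∠-13.1° V = 119.8 - j27.88 V.
Step 6 — Current: I = V / Z = 0.1874 - j0.0148 A = 0.188∠-4.5° A.
Step 7 — Complex power: S = V·I* = 22.87 - j3.451 VA.
Step 8 — Real power: P = Re(S) = 22.87 W.
Step 9 — Reactive power: Q = Im(S) = -3.451 VAR.
Step 10 — Apparent power: |S| = 23.12 VA.
Step 11 — Power factor: PF = P/|S| = 0.9888 (leading).

(a) P = 22.87 W  (b) Q = -3.451 VAR  (c) S = 23.12 VA  (d) PF = 0.9888 (leading)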